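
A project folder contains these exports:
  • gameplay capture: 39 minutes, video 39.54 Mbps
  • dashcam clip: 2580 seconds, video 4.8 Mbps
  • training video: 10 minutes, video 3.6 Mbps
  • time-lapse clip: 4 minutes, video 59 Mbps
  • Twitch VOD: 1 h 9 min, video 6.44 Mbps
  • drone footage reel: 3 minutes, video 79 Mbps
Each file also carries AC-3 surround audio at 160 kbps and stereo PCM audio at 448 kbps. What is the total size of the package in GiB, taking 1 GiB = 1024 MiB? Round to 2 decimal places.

19.59 GiB

Audio total: 160 + 448 = 608 kbps = 0.608 Mbps.
gameplay capture: 40.148 Mbps × 2340 s = 93946.3 Mb
dashcam clip: 5.408 Mbps × 2580 s = 13952.6 Mb
training video: 4.208 Mbps × 600 s = 2524.8 Mb
time-lapse clip: 59.608 Mbps × 240 s = 14305.9 Mb
Twitch VOD: 7.048 Mbps × 4140 s = 29178.7 Mb
drone footage reel: 79.608 Mbps × 180 s = 14329.4 Mb
Total: 168237.8 Mb = 21029.7 MB.
= 19.59 GiB.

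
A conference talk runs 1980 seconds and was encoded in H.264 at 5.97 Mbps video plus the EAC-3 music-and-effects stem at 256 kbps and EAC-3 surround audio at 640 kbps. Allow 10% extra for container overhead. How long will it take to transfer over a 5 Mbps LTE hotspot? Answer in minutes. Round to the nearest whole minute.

Audio total: 256 + 640 = 896 kbps = 0.896 Mbps.
Total bitrate: 6.866 Mbps.
File: 6.866 Mbps × 1980 s = 13594.7 Mb.
With 10% container overhead: ×1.10. → 14954.1 Mb.
At 5 Mbps: 14954.1 / 5 = 2990.8 s ≈ 49.8 minutes.

50 minutes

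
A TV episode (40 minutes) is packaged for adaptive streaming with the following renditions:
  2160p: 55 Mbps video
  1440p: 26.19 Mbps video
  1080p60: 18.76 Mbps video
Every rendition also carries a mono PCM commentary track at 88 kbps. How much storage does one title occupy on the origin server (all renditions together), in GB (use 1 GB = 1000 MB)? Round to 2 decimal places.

30.06 GB

40 min = 2400 s
Audio: 88 kbps = 0.088 Mbps.
Sum of rendition bitrates: (55+0.088) + (26.19+0.088) + (18.76+0.088) = 100.214 Mbps.
× 2400 s = 240,514 Mb = 30,064 MB = 30.06 GB.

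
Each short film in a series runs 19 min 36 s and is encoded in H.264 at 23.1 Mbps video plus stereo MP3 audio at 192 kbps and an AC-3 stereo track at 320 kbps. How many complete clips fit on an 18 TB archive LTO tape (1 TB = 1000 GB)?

19 min 36 s = 1176 s
Audio total: 192 + 320 = 512 kbps = 0.512 Mbps.
Total bitrate: 23.612 Mbps.
Per item: 23.612 Mbps × 1176 s = 27,768 Mb = 3,471 MB.
Capacity: 18 TB = 144,000,000 Mb; 5185.88 items → 5185 complete.

5185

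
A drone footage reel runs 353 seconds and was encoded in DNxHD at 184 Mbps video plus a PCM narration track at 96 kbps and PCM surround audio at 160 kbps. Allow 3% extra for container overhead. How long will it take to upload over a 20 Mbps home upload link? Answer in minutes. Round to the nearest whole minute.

Audio total: 96 + 160 = 256 kbps = 0.256 Mbps.
Total bitrate: 184.256 Mbps.
File: 184.256 Mbps × 353 s = 65042.4 Mb.
With 3% container overhead: ×1.03. → 66993.6 Mb.
At 20 Mbps: 66993.6 / 20 = 3349.7 s ≈ 55.8 minutes.

56 minutes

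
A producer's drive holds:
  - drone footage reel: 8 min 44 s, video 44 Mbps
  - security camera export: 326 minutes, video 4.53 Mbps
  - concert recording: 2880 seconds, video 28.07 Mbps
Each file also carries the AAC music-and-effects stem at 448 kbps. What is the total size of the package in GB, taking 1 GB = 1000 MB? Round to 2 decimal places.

25.35 GB

Audio: 448 kbps = 0.448 Mbps.
drone footage reel: 44.448 Mbps × 524 s = 23290.8 Mb
security camera export: 4.978 Mbps × 19560 s = 97369.7 Mb
concert recording: 28.518 Mbps × 2880 s = 82131.8 Mb
Total: 202792.3 Mb = 25349.0 MB.
= 25.35 GB.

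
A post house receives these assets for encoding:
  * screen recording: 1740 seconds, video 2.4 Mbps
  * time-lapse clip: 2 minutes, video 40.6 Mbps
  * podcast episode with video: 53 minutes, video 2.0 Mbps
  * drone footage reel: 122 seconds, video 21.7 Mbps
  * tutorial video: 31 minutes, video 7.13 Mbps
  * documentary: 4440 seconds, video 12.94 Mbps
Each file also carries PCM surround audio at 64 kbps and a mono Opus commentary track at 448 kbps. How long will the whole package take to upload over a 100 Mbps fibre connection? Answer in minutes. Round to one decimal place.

Audio total: 64 + 448 = 512 kbps = 0.512 Mbps.
screen recording: 2.912 Mbps × 1740 s = 5066.9 Mb
time-lapse clip: 41.112 Mbps × 120 s = 4933.4 Mb
podcast episode with video: 2.512 Mbps × 3180 s = 7988.2 Mb
drone footage reel: 22.212 Mbps × 122 s = 2709.9 Mb
tutorial video: 7.642 Mbps × 1860 s = 14214.1 Mb
documentary: 13.452 Mbps × 4440 s = 59726.9 Mb
Total: 94639.3 Mb = 11829.9 MB.
At 100 Mbps: 94639.3 / 100 = 946 s ≈ 15.8 minutes.

15.8 minutes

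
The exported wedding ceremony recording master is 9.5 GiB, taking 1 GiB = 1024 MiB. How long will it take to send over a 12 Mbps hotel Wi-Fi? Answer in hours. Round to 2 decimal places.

File: 9.5 GiB = 81604.4 Mb.
At 12 Mbps: 81604.4 / 12 = 6800.4 s ≈ 1.89 hours.

1.89 hours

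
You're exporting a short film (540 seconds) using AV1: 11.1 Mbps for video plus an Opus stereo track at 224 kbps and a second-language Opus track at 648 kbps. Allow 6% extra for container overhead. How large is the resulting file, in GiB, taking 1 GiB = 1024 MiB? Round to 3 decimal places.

Audio total: 224 + 648 = 872 kbps = 0.872 Mbps.
Total bitrate: 11.1 + 0.872 = 11.972 Mbps.
Stream data: 11.972 Mbps × 540 s = 6464.9 Mb.
With 6% container overhead: ×1.06.
6,853 Mb = 856,596,600 bytes ÷ 1,073,741,824 = 0.7978 GiB.

0.798 GiB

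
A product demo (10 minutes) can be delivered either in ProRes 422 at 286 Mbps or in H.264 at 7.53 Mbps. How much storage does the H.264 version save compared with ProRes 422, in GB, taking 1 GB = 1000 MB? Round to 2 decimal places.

10 min = 600 s
ProRes 422: 286.000 Mbps × 600 s = 171600.0 Mb = 21.450 GB.
H.264: 7.530 Mbps × 600 s = 4518.0 Mb = 0.565 GB.
Saving: 21.450 − 0.565 = 20.885 GB.

20.89 GB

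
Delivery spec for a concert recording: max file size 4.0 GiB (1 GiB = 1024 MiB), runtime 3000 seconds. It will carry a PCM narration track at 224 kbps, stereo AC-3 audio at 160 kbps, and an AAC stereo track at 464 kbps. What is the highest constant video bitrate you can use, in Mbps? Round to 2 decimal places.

10.61 Mbps

Budget: 4.0 GiB = 34359.7 Mb.
Total bitrate budget: 34359.7 Mb / 3000 s = 11.453 Mbps.
Audio total: 224 + 160 + 464 = 848 kbps = 0.848 Mbps.
Video: 11.453 − 0.848 = 10.605 Mbps.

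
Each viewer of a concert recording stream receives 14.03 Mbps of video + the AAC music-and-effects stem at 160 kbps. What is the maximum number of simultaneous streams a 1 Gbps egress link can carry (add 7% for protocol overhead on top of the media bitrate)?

Audio: 160 kbps = 0.160 Mbps.
Per-viewer media rate: 14.190 Mbps.
On the wire with 7% overhead: 15.183 Mbps.
1 Gbps = 1,000 Mbps; 1,000 / 15.183 = 65.86 → 65 viewers.

65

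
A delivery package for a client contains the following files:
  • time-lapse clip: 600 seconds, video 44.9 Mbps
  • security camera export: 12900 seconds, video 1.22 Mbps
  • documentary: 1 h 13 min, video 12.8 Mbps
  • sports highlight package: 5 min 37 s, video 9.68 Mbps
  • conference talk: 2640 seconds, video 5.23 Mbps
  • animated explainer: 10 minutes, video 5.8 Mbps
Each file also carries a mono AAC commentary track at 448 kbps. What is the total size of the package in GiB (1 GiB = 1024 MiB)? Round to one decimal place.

Audio: 448 kbps = 0.448 Mbps.
time-lapse clip: 45.348 Mbps × 600 s = 27208.8 Mb
security camera export: 1.668 Mbps × 12900 s = 21517.2 Mb
documentary: 13.248 Mbps × 4380 s = 58026.2 Mb
sports highlight package: 10.128 Mbps × 337 s = 3413.1 Mb
conference talk: 5.678 Mbps × 2640 s = 14989.9 Mb
animated explainer: 6.248 Mbps × 600 s = 3748.8 Mb
Total: 128904.1 Mb = 16113.0 MB.
= 15.01 GiB.

15.0 GiB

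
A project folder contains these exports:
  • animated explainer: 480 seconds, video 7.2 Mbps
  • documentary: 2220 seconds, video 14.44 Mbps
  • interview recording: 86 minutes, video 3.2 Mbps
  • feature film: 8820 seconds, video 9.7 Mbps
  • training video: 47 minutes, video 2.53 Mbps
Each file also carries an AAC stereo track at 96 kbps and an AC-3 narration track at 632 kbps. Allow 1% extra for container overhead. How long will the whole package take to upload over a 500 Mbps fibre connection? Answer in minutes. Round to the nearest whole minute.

5 minutes

Audio total: 96 + 632 = 728 kbps = 0.728 Mbps.
animated explainer: 7.928 Mbps × 480 s × 1.01 = 3843.5 Mb
documentary: 15.168 Mbps × 2220 s × 1.01 = 34009.7 Mb
interview recording: 3.928 Mbps × 5160 s × 1.01 = 20471.2 Mb
feature film: 10.428 Mbps × 8820 s × 1.01 = 92894.7 Mb
training video: 3.258 Mbps × 2820 s × 1.01 = 9279.4 Mb
Total: 160498.5 Mb = 20062.3 MB.
At 500 Mbps: 160498.5 / 500 = 321 s ≈ 5.35 minutes.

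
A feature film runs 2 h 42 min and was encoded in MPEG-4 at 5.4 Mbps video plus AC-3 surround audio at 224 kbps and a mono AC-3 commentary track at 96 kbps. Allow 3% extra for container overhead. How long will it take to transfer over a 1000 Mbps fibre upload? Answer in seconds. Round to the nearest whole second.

2 h 42 min = 162 min = 9720 s
Audio total: 224 + 96 = 320 kbps = 0.320 Mbps.
Total bitrate: 5.720 Mbps.
File: 5.720 Mbps × 9720 s = 55598.4 Mb.
With 3% container overhead: ×1.03. → 57266.4 Mb.
At 1000 Mbps: 57266.4 / 1000 = 57.3 s ≈ 57.3 seconds.

57 seconds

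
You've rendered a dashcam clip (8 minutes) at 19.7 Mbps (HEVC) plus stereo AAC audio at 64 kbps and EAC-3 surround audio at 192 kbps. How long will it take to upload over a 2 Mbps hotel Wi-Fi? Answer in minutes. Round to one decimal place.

79.8 minutes

8 min = 480 s
Audio total: 64 + 192 = 256 kbps = 0.256 Mbps.
Total bitrate: 19.956 Mbps.
File: 19.956 Mbps × 480 s = 9578.9 Mb.
At 2 Mbps: 9578.9 / 2 = 4789.4 s ≈ 79.8 minutes.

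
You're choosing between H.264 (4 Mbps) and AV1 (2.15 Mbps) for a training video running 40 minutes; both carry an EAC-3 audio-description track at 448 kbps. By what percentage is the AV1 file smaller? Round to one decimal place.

40 min = 2400 s
Audio: 448 kbps = 0.448 Mbps.
H.264: 4.448 Mbps × 2400 s = 10675.2 Mb = 1.243 GiB.
AV1: 2.598 Mbps × 2400 s = 6235.2 Mb = 0.726 GiB.
Reduction: (1 − 0.726/1.243) × 100 = 41.59%.

41.6%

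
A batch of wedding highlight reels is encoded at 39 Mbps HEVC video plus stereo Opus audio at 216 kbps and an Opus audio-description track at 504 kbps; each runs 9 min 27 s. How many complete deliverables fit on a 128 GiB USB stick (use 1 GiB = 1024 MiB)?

48

9 min 27 s = 567 s
Audio total: 216 + 504 = 720 kbps = 0.720 Mbps.
Total bitrate: 39.720 Mbps.
Per item: 39.720 Mbps × 567 s = 22,521 Mb = 2,815 MB.
Capacity: 128 GiB = 1,099,512 Mb; 48.82 items → 48 complete.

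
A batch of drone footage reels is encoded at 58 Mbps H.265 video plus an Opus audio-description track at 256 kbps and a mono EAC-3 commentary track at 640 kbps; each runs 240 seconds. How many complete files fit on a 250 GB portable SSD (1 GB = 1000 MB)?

141

Audio total: 256 + 640 = 896 kbps = 0.896 Mbps.
Total bitrate: 58.896 Mbps.
Per item: 58.896 Mbps × 240 s = 14,135 Mb = 1,767 MB.
Capacity: 250 GB = 2,000,000 Mb; 141.49 items → 141 complete.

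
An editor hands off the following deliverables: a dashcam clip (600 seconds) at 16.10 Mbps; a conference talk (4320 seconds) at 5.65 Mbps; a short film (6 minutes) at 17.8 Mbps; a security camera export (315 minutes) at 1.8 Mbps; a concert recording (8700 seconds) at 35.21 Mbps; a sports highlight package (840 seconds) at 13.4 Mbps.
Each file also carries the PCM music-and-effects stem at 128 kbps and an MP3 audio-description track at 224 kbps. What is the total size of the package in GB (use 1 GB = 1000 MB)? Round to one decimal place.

Audio total: 128 + 224 = 352 kbps = 0.352 Mbps.
dashcam clip: 16.452 Mbps × 600 s = 9871.2 Mb
conference talk: 6.002 Mbps × 4320 s = 25928.6 Mb
short film: 18.152 Mbps × 360 s = 6534.7 Mb
security camera export: 2.152 Mbps × 18900 s = 40672.8 Mb
concert recording: 35.562 Mbps × 8700 s = 309389.4 Mb
sports highlight package: 13.752 Mbps × 840 s = 11551.7 Mb
Total: 403948.4 Mb = 50493.6 MB.
= 50.49 GB.

50.5 GB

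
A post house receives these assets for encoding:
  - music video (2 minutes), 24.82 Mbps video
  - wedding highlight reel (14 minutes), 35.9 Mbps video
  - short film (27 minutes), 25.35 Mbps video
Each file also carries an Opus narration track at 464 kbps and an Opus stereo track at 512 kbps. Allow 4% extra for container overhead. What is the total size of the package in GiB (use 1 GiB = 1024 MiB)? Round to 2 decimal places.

Audio total: 464 + 512 = 976 kbps = 0.976 Mbps.
music video: 25.796 Mbps × 120 s × 1.04 = 3219.3 Mb
wedding highlight reel: 36.876 Mbps × 840 s × 1.04 = 32214.9 Mb
short film: 26.326 Mbps × 1620 s × 1.04 = 44354.0 Mb
Total: 79788.3 Mb = 9973.5 MB.
= 9.289 GiB.

9.29 GiB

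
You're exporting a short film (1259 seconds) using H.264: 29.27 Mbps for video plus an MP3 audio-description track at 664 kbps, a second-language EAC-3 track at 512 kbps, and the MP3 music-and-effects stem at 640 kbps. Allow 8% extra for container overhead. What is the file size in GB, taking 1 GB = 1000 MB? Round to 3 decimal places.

Audio total: 664 + 512 + 640 = 1816 kbps = 1.816 Mbps.
Total bitrate: 29.27 + 1.816 = 31.086 Mbps.
Stream data: 31.086 Mbps × 1259 s = 39137.3 Mb.
With 8% container overhead: ×1.08.
42,268 Mb ÷ 8 = 5,284 MB → 5.284 GB.

5.284 GB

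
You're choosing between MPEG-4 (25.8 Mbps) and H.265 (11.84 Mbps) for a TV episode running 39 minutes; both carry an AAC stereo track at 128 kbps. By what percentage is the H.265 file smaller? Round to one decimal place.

53.8%

39 min = 2340 s
Audio: 128 kbps = 0.128 Mbps.
MPEG-4: 25.928 Mbps × 2340 s = 60671.5 Mb = 7.584 GB.
H.265: 11.968 Mbps × 2340 s = 28005.1 Mb = 3.501 GB.
Reduction: (1 − 3.501/7.584) × 100 = 53.84%.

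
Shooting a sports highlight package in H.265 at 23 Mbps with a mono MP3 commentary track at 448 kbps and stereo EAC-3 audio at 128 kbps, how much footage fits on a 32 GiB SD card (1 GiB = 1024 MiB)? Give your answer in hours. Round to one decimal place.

Audio total: 448 + 128 = 576 kbps = 0.576 Mbps.
Total bitrate: 23 + 0.576 = 23.576 Mbps.
Capacity: 32 GiB = 274,878 Mb.
Recording time: 274,878 / 23.576 = 11,659 s ≈ 3.24 hours.

3.2 hours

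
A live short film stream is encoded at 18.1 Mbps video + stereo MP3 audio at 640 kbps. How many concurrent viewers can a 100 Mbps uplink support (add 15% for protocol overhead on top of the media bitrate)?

Audio: 640 kbps = 0.640 Mbps.
Per-viewer media rate: 18.740 Mbps.
On the wire with 15% overhead: 21.551 Mbps.
100 Mbps = 100.0 Mbps; 100.0 / 21.551 = 4.64 → 4 viewers.

4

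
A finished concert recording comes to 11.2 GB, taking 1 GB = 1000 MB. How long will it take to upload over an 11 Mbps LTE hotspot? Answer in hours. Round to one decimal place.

File: 11.2 GB = 89600.0 Mb.
At 11 Mbps: 89600.0 / 11 = 8145.5 s ≈ 2.26 hours.

2.3 hours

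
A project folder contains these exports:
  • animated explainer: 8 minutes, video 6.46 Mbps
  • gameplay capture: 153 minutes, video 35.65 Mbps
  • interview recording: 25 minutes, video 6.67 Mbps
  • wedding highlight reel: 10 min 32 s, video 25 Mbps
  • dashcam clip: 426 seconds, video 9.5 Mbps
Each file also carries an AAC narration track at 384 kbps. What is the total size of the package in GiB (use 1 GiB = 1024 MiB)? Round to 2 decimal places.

Audio: 384 kbps = 0.384 Mbps.
animated explainer: 6.844 Mbps × 480 s = 3285.1 Mb
gameplay capture: 36.034 Mbps × 9180 s = 330792.1 Mb
interview recording: 7.054 Mbps × 1500 s = 10581.0 Mb
wedding highlight reel: 25.384 Mbps × 632 s = 16042.7 Mb
dashcam clip: 9.884 Mbps × 426 s = 4210.6 Mb
Total: 364911.5 Mb = 45613.9 MB.
= 42.48 GiB.

42.48 GiB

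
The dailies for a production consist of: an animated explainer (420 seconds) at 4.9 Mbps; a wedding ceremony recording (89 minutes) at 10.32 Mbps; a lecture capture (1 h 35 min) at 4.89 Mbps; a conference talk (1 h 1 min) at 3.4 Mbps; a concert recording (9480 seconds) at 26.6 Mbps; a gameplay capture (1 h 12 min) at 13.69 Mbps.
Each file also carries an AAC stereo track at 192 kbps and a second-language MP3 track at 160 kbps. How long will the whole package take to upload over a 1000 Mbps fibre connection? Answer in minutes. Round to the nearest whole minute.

7 minutes

Audio total: 192 + 160 = 352 kbps = 0.352 Mbps.
animated explainer: 5.252 Mbps × 420 s = 2205.8 Mb
wedding ceremony recording: 10.672 Mbps × 5340 s = 56988.5 Mb
lecture capture: 5.242 Mbps × 5700 s = 29879.4 Mb
conference talk: 3.752 Mbps × 3660 s = 13732.3 Mb
concert recording: 26.952 Mbps × 9480 s = 255505.0 Mb
gameplay capture: 14.042 Mbps × 4320 s = 60661.4 Mb
Total: 418972.4 Mb = 52371.6 MB.
At 1000 Mbps: 418972.4 / 1000 = 419 s ≈ 6.98 minutes.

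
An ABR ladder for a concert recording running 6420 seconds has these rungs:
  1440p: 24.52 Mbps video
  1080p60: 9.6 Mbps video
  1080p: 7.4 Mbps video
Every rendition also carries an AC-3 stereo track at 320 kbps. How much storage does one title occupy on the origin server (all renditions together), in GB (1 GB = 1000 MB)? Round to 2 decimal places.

34.09 GB

Audio: 320 kbps = 0.320 Mbps.
Sum of rendition bitrates: (24.52+0.320) + (9.6+0.320) + (7.4+0.320) = 42.480 Mbps.
× 6420 s = 272,722 Mb = 34,090 MB = 34.09 GB.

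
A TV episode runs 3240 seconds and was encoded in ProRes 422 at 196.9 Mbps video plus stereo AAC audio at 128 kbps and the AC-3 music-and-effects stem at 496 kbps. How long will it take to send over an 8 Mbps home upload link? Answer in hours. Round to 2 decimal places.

Audio total: 128 + 496 = 624 kbps = 0.624 Mbps.
Total bitrate: 197.524 Mbps.
File: 197.524 Mbps × 3240 s = 639977.8 Mb.
At 8 Mbps: 639977.8 / 8 = 79997.2 s ≈ 22.2 hours.

22.22 hours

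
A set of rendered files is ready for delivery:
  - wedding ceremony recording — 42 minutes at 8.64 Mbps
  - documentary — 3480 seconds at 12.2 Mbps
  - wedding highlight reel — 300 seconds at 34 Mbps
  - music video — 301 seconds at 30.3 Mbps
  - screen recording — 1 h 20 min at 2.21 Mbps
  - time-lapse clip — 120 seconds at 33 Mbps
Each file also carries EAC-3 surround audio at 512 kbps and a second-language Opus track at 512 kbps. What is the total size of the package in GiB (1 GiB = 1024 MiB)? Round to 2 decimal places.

Audio total: 512 + 512 = 1024 kbps = 1.024 Mbps.
wedding ceremony recording: 9.664 Mbps × 2520 s = 24353.3 Mb
documentary: 13.224 Mbps × 3480 s = 46019.5 Mb
wedding highlight reel: 35.024 Mbps × 300 s = 10507.2 Mb
music video: 31.324 Mbps × 301 s = 9428.5 Mb
screen recording: 3.234 Mbps × 4800 s = 15523.2 Mb
time-lapse clip: 34.024 Mbps × 120 s = 4082.9 Mb
Total: 109914.6 Mb = 13739.3 MB.
= 12.80 GiB.

12.80 GiB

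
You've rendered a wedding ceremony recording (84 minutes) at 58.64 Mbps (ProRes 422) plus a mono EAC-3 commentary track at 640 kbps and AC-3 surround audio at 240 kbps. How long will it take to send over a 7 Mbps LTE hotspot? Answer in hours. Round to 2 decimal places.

11.90 hours

84 min = 5040 s
Audio total: 640 + 240 = 880 kbps = 0.880 Mbps.
Total bitrate: 59.520 Mbps.
File: 59.520 Mbps × 5040 s = 299980.8 Mb.
At 7 Mbps: 299980.8 / 7 = 42854.4 s ≈ 11.9 hours.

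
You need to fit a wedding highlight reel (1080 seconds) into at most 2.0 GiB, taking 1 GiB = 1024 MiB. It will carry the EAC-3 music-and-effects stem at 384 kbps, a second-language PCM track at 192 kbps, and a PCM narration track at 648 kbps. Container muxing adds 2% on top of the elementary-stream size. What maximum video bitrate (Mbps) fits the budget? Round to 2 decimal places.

14.37 Mbps

Budget: 2.0 GiB = 17179.9 Mb.
Stream payload after overhead: 17179.9 / 1.02 = 16843.0 Mb.
Total bitrate budget: 16843.0 Mb / 1080 s = 15.595 Mbps.
Audio total: 384 + 192 + 648 = 1224 kbps = 1.224 Mbps.
Video: 15.595 − 1.224 = 14.371 Mbps.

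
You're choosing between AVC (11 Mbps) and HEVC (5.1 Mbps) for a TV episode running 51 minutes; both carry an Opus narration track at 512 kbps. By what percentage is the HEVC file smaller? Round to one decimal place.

51.3%

51 min = 3060 s
Audio: 512 kbps = 0.512 Mbps.
AVC: 11.512 Mbps × 3060 s = 35226.7 Mb = 4.101 GiB.
HEVC: 5.612 Mbps × 3060 s = 17172.7 Mb = 1.999 GiB.
Reduction: (1 − 1.999/4.101) × 100 = 51.25%.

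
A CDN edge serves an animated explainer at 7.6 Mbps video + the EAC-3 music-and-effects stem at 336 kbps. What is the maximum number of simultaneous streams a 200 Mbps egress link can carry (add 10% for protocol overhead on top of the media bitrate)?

22

Audio: 336 kbps = 0.336 Mbps.
Per-viewer media rate: 7.936 Mbps.
On the wire with 10% overhead: 8.730 Mbps.
200 Mbps = 200.0 Mbps; 200.0 / 8.730 = 22.91 → 22 viewers.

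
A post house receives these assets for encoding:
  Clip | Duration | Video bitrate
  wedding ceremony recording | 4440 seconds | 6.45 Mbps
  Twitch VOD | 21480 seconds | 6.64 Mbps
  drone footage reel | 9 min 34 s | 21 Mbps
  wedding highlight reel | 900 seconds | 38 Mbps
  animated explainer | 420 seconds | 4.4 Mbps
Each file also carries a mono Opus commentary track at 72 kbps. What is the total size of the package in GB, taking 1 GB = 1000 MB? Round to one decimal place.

27.7 GB

Audio: 72 kbps = 0.072 Mbps.
wedding ceremony recording: 6.522 Mbps × 4440 s = 28957.7 Mb
Twitch VOD: 6.712 Mbps × 21480 s = 144173.8 Mb
drone footage reel: 21.072 Mbps × 574 s = 12095.3 Mb
wedding highlight reel: 38.072 Mbps × 900 s = 34264.8 Mb
animated explainer: 4.472 Mbps × 420 s = 1878.2 Mb
Total: 221369.8 Mb = 27671.2 MB.
= 27.67 GB.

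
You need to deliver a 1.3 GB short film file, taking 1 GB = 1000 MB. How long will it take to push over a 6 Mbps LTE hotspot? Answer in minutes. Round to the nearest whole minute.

File: 1.3 GB = 10400.0 Mb.
At 6 Mbps: 10400.0 / 6 = 1733.3 s ≈ 28.9 minutes.

29 minutes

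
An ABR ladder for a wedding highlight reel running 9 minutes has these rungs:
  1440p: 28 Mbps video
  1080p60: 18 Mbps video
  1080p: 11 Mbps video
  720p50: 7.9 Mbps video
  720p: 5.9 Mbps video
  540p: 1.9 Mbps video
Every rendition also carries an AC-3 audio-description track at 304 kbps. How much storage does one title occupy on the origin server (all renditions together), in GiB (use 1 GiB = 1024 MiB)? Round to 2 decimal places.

9 min = 540 s
Audio: 304 kbps = 0.304 Mbps.
Sum of rendition bitrates: (28+0.304) + (18+0.304) + (11+0.304) + (7.9+0.304) + (5.9+0.304) + (1.9+0.304) = 74.524 Mbps.
× 540 s = 40,243 Mb = 5,030 MB = 4.685 GiB.

4.68 GiB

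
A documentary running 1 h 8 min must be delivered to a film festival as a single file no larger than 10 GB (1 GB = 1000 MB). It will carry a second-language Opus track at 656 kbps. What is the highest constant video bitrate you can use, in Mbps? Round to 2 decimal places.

18.95 Mbps

Budget: 10 GB = 80000.0 Mb.
1 h 8 min = 68 min = 4080 s
Total bitrate budget: 80000.0 Mb / 4080 s = 19.608 Mbps.
Audio: 656 kbps = 0.656 Mbps.
Video: 19.608 − 0.656 = 18.952 Mbps.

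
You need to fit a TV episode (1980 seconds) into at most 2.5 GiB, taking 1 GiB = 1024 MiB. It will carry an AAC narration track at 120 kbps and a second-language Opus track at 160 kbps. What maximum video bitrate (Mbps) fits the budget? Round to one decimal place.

10.6 Mbps

Budget: 2.5 GiB = 21474.8 Mb.
Total bitrate budget: 21474.8 Mb / 1980 s = 10.846 Mbps.
Audio total: 120 + 160 = 280 kbps = 0.280 Mbps.
Video: 10.846 − 0.280 = 10.566 Mbps.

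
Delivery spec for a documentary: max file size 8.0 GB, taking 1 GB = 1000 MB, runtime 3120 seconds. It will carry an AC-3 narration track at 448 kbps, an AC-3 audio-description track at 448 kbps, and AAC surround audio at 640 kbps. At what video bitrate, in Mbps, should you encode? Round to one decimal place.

19.0 Mbps

Budget: 8.0 GB = 64000.0 Mb.
Total bitrate budget: 64000.0 Mb / 3120 s = 20.513 Mbps.
Audio total: 448 + 448 + 640 = 1536 kbps = 1.536 Mbps.
Video: 20.513 − 1.536 = 18.977 Mbps.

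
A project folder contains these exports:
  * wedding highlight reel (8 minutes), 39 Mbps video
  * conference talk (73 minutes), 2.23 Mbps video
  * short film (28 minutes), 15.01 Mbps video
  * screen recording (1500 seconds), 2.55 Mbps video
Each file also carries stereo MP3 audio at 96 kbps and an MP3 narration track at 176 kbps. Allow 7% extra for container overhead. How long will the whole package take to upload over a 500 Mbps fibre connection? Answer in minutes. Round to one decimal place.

Audio total: 96 + 176 = 272 kbps = 0.272 Mbps.
wedding highlight reel: 39.272 Mbps × 480 s × 1.07 = 20170.1 Mb
conference talk: 2.502 Mbps × 4380 s × 1.07 = 11725.9 Mb
short film: 15.282 Mbps × 1680 s × 1.07 = 27470.9 Mb
screen recording: 2.822 Mbps × 1500 s × 1.07 = 4529.3 Mb
Total: 63896.2 Mb = 7987.0 MB.
At 500 Mbps: 63896.2 / 500 = 128 s ≈ 2.13 minutes.

2.1 minutes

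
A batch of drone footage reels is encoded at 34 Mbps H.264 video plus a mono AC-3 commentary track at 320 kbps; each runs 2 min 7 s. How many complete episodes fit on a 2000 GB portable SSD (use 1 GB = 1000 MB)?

2 min 7 s = 127 s
Audio: 320 kbps = 0.320 Mbps.
Total bitrate: 34.320 Mbps.
Per item: 34.320 Mbps × 127 s = 4,359 Mb = 544.8 MB.
Capacity: 2000 GB = 16,000,000 Mb; 3670.87 items → 3670 complete.

3670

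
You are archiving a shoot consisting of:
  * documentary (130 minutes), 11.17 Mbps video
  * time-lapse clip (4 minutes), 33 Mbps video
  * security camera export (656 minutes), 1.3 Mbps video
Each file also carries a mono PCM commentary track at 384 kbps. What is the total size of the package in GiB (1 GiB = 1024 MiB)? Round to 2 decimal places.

Audio: 384 kbps = 0.384 Mbps.
documentary: 11.554 Mbps × 7800 s = 90121.2 Mb
time-lapse clip: 33.384 Mbps × 240 s = 8012.2 Mb
security camera export: 1.684 Mbps × 39360 s = 66282.2 Mb
Total: 164415.6 Mb = 20552.0 MB.
= 19.14 GiB.

19.14 GiB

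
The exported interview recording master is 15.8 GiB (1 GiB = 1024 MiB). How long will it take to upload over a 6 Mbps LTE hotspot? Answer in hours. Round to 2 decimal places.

6.28 hours

File: 15.8 GiB = 135721.0 Mb.
At 6 Mbps: 135721.0 / 6 = 22620.2 s ≈ 6.28 hours.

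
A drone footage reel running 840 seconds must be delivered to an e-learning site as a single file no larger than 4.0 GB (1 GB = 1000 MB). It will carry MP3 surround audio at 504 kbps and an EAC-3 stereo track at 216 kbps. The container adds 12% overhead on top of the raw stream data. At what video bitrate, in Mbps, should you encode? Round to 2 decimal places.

Budget: 4.0 GB = 32000.0 Mb.
Stream payload after overhead: 32000.0 / 1.12 = 28571.4 Mb.
Total bitrate budget: 28571.4 Mb / 840 s = 34.014 Mbps.
Audio total: 504 + 216 = 720 kbps = 0.720 Mbps.
Video: 34.014 − 0.720 = 33.294 Mbps.

33.29 Mbps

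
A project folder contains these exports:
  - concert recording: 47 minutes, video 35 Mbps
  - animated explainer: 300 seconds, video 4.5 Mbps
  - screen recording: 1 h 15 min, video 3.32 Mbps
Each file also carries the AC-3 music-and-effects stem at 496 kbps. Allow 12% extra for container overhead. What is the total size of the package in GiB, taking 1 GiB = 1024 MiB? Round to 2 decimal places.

Audio: 496 kbps = 0.496 Mbps.
concert recording: 35.496 Mbps × 2820 s × 1.12 = 112110.6 Mb
animated explainer: 4.996 Mbps × 300 s × 1.12 = 1678.7 Mb
screen recording: 3.816 Mbps × 4500 s × 1.12 = 19232.6 Mb
Total: 133021.9 Mb = 16627.7 MB.
= 15.49 GiB.

15.49 GiB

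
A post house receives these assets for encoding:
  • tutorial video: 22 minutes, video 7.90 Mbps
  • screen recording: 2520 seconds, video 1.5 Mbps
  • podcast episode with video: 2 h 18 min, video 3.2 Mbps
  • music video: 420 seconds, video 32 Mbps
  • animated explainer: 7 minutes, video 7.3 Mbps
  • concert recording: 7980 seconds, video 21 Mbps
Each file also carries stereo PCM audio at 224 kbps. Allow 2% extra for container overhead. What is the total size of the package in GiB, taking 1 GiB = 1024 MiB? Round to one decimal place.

27.2 GiB

Audio: 224 kbps = 0.224 Mbps.
tutorial video: 8.124 Mbps × 1320 s × 1.02 = 10938.2 Mb
screen recording: 1.724 Mbps × 2520 s × 1.02 = 4431.4 Mb
podcast episode with video: 3.424 Mbps × 8280 s × 1.02 = 28917.7 Mb
music video: 32.224 Mbps × 420 s × 1.02 = 13804.8 Mb
animated explainer: 7.524 Mbps × 420 s × 1.02 = 3223.3 Mb
concert recording: 21.224 Mbps × 7980 s × 1.02 = 172754.9 Mb
Total: 234070.2 Mb = 29258.8 MB.
= 27.25 GiB.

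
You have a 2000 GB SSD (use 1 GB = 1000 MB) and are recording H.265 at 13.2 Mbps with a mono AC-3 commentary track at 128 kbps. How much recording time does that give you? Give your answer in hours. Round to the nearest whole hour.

333 hours

Audio: 128 kbps = 0.128 Mbps.
Total bitrate: 13.2 + 0.128 = 13.328 Mbps.
Capacity: 2000 GB = 16,000,000 Mb.
Recording time: 16,000,000 / 13.328 = 1,200,480 s ≈ 333 hours.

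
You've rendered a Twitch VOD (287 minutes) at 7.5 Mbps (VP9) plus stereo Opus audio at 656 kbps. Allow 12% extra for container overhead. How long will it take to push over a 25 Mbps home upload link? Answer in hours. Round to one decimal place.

287 min = 17220 s
Audio: 656 kbps = 0.656 Mbps.
Total bitrate: 8.156 Mbps.
File: 8.156 Mbps × 17220 s = 140446.3 Mb.
With 12% container overhead: ×1.12. → 157299.9 Mb.
At 25 Mbps: 157299.9 / 25 = 6292.0 s ≈ 1.75 hours.

1.7 hours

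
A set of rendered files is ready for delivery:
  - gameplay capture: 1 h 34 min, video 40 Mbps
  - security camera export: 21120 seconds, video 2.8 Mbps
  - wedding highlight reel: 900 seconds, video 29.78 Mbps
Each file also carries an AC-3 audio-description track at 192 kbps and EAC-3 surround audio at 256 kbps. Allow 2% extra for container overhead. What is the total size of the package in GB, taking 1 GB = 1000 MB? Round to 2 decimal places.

41.30 GB

Audio total: 192 + 256 = 448 kbps = 0.448 Mbps.
gameplay capture: 40.448 Mbps × 5640 s × 1.02 = 232689.3 Mb
security camera export: 3.248 Mbps × 21120 s × 1.02 = 69969.7 Mb
wedding highlight reel: 30.228 Mbps × 900 s × 1.02 = 27749.3 Mb
Total: 330408.3 Mb = 41301.0 MB.
= 41.30 GB.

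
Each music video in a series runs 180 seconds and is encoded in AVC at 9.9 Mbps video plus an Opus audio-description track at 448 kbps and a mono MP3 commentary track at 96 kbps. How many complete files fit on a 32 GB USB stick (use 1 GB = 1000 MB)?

136

Audio total: 448 + 96 = 544 kbps = 0.544 Mbps.
Total bitrate: 10.444 Mbps.
Per item: 10.444 Mbps × 180 s = 1,880 Mb = 235.0 MB.
Capacity: 32 GB = 256,000 Mb; 136.18 items → 136 complete.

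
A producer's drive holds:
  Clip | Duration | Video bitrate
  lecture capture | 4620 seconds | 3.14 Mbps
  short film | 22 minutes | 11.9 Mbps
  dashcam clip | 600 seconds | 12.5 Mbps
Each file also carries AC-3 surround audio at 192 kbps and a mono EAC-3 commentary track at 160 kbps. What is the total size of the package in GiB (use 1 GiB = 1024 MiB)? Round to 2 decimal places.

4.66 GiB

Audio total: 192 + 160 = 352 kbps = 0.352 Mbps.
lecture capture: 3.492 Mbps × 4620 s = 16133.0 Mb
short film: 12.252 Mbps × 1320 s = 16172.6 Mb
dashcam clip: 12.852 Mbps × 600 s = 7711.2 Mb
Total: 40016.9 Mb = 5002.1 MB.
= 4.659 GiB.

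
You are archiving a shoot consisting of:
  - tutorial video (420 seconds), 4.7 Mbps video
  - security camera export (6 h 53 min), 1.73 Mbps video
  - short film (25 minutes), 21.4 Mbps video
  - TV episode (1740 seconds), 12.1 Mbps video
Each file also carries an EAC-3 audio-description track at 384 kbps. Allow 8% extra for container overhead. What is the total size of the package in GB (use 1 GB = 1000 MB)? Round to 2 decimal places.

Audio: 384 kbps = 0.384 Mbps.
tutorial video: 5.084 Mbps × 420 s × 1.08 = 2306.1 Mb
security camera export: 2.114 Mbps × 24780 s × 1.08 = 56575.7 Mb
short film: 21.784 Mbps × 1500 s × 1.08 = 35290.1 Mb
TV episode: 12.484 Mbps × 1740 s × 1.08 = 23459.9 Mb
Total: 117631.8 Mb = 14704.0 MB.
= 14.70 GB.

14.70 GB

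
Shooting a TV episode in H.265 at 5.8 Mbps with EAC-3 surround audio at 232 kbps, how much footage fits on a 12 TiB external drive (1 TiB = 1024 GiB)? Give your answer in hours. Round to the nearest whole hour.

4861 hours

Audio: 232 kbps = 0.232 Mbps.
Total bitrate: 5.8 + 0.232 = 6.032 Mbps.
Capacity: 12 TiB = 105,553,116 Mb.
Recording time: 105,553,116 / 6.032 = 17,498,859 s ≈ 4,861 hours.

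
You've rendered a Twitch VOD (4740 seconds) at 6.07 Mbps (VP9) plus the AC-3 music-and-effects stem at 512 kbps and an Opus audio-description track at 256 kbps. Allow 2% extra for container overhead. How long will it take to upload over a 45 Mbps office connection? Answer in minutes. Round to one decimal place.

12.2 minutes

Audio total: 512 + 256 = 768 kbps = 0.768 Mbps.
Total bitrate: 6.838 Mbps.
File: 6.838 Mbps × 4740 s = 32412.1 Mb.
With 2% container overhead: ×1.02. → 33060.4 Mb.
At 45 Mbps: 33060.4 / 45 = 734.7 s ≈ 12.2 minutes.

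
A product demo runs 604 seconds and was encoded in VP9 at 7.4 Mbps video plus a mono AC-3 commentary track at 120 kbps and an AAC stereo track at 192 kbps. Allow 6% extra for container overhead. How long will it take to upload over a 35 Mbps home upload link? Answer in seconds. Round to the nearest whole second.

Audio total: 120 + 192 = 312 kbps = 0.312 Mbps.
Total bitrate: 7.712 Mbps.
File: 7.712 Mbps × 604 s = 4658.0 Mb.
With 6% container overhead: ×1.06. → 4937.5 Mb.
At 35 Mbps: 4937.5 / 35 = 141.1 s ≈ 141 seconds.

141 seconds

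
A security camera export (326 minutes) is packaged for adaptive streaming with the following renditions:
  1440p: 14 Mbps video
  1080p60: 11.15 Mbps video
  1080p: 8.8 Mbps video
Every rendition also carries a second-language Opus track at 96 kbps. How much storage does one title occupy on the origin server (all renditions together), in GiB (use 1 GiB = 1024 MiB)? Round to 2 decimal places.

326 min = 19560 s
Audio: 96 kbps = 0.096 Mbps.
Sum of rendition bitrates: (14+0.096) + (11.15+0.096) + (8.8+0.096) = 34.238 Mbps.
× 19560 s = 669,695 Mb = 83,712 MB = 77.96 GiB.

77.96 GiB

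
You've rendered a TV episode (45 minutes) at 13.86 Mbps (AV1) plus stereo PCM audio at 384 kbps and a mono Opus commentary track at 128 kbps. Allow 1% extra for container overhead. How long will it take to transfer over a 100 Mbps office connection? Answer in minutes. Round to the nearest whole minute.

45 min = 2700 s
Audio total: 384 + 128 = 512 kbps = 0.512 Mbps.
Total bitrate: 14.372 Mbps.
File: 14.372 Mbps × 2700 s = 38804.4 Mb.
With 1% container overhead: ×1.01. → 39192.4 Mb.
At 100 Mbps: 39192.4 / 100 = 391.9 s ≈ 6.53 minutes.

7 minutes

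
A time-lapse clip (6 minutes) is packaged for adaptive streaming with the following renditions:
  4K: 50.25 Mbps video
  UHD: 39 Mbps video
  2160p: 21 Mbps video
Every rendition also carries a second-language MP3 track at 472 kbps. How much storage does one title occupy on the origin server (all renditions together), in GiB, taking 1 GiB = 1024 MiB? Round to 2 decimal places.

4.68 GiB

6 min = 360 s
Audio: 472 kbps = 0.472 Mbps.
Sum of rendition bitrates: (50.25+0.472) + (39+0.472) + (21+0.472) = 111.666 Mbps.
× 360 s = 40,200 Mb = 5,025 MB = 4.680 GiB.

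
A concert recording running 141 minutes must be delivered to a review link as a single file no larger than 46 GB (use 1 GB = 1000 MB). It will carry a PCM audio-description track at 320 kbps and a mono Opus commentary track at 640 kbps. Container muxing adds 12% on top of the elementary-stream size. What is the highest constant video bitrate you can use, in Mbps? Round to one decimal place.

37.9 Mbps

Budget: 46 GB = 368000.0 Mb.
Stream payload after overhead: 368000.0 / 1.12 = 328571.4 Mb.
141 min = 8460 s
Total bitrate budget: 328571.4 Mb / 8460 s = 38.838 Mbps.
Audio total: 320 + 640 = 960 kbps = 0.960 Mbps.
Video: 38.838 − 0.960 = 37.878 Mbps.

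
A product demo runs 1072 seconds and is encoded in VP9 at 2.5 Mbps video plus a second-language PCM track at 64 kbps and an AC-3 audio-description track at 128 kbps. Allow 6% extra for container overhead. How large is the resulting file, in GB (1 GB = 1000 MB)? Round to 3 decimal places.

0.382 GB

Audio total: 64 + 128 = 192 kbps = 0.192 Mbps.
Total bitrate: 2.5 + 0.192 = 2.692 Mbps.
Stream data: 2.692 Mbps × 1072 s = 2885.8 Mb.
With 6% container overhead: ×1.06.
3,059 Mb ÷ 8 = 382.4 MB → 0.3824 GB.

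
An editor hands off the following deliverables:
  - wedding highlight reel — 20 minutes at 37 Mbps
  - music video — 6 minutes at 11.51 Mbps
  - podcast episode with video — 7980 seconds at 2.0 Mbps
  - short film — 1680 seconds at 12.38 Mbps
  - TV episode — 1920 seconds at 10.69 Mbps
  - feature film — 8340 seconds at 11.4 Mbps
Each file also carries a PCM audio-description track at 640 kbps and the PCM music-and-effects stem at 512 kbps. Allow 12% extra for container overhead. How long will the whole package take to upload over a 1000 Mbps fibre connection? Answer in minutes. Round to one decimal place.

Audio total: 640 + 512 = 1152 kbps = 1.152 Mbps.
wedding highlight reel: 38.152 Mbps × 1200 s × 1.12 = 51276.3 Mb
music video: 12.662 Mbps × 360 s × 1.12 = 5105.3 Mb
podcast episode with video: 3.152 Mbps × 7980 s × 1.12 = 28171.3 Mb
short film: 13.532 Mbps × 1680 s × 1.12 = 25461.8 Mb
TV episode: 11.842 Mbps × 1920 s × 1.12 = 25465.0 Mb
feature film: 12.552 Mbps × 8340 s × 1.12 = 117245.7 Mb
Total: 252725.5 Mb = 31590.7 MB.
At 1000 Mbps: 252725.5 / 1000 = 253 s ≈ 4.21 minutes.

4.2 minutes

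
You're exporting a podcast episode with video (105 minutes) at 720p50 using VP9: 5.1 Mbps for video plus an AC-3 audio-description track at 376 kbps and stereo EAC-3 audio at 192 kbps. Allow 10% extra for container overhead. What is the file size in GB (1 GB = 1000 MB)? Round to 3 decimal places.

105 min = 6300 s
Audio total: 376 + 192 = 568 kbps = 0.568 Mbps.
Total bitrate: 5.1 + 0.568 = 5.668 Mbps.
Stream data: 5.668 Mbps × 6300 s = 35708.4 Mb.
With 10% container overhead: ×1.10.
39,279 Mb ÷ 8 = 4,910 MB → 4.910 GB.

4.910 GB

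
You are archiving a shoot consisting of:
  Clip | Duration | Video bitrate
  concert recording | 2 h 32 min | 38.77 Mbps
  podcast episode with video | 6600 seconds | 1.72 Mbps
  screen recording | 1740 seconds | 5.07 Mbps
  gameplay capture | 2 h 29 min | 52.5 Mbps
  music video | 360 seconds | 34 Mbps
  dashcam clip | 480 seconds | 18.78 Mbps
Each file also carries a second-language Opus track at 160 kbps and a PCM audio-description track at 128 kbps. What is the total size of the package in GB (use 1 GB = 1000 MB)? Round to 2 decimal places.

109.03 GB

Audio total: 160 + 128 = 288 kbps = 0.288 Mbps.
concert recording: 39.058 Mbps × 9120 s = 356209.0 Mb
podcast episode with video: 2.008 Mbps × 6600 s = 13252.8 Mb
screen recording: 5.358 Mbps × 1740 s = 9322.9 Mb
gameplay capture: 52.788 Mbps × 8940 s = 471924.7 Mb
music video: 34.288 Mbps × 360 s = 12343.7 Mb
dashcam clip: 19.068 Mbps × 480 s = 9152.6 Mb
Total: 872205.7 Mb = 109025.7 MB.
= 109.0 GB.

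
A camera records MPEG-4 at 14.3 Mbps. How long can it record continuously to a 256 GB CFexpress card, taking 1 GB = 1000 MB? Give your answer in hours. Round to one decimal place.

Capacity: 256 GB = 2,048,000 Mb.
Recording time: 2,048,000 / 14.300 = 143,217 s ≈ 39.8 hours.

39.8 hours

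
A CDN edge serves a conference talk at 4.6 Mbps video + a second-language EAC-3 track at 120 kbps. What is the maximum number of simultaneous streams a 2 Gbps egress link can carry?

423

Audio: 120 kbps = 0.120 Mbps.
Per-viewer media rate: 4.720 Mbps.
2 Gbps = 2,000 Mbps; 2,000 / 4.720 = 423.73 → 423 viewers.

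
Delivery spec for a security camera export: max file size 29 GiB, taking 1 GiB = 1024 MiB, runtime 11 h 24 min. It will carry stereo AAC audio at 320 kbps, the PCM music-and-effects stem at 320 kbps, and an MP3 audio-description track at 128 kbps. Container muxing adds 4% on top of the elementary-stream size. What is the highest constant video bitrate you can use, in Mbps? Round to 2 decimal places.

Budget: 29 GiB = 249108.1 Mb.
Stream payload after overhead: 249108.1 / 1.04 = 239527.0 Mb.
11 h 24 min = 684 min = 41040 s
Total bitrate budget: 239527.0 Mb / 41040 s = 5.836 Mbps.
Audio total: 320 + 320 + 128 = 768 kbps = 0.768 Mbps.
Video: 5.836 − 0.768 = 5.068 Mbps.

5.07 Mbps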